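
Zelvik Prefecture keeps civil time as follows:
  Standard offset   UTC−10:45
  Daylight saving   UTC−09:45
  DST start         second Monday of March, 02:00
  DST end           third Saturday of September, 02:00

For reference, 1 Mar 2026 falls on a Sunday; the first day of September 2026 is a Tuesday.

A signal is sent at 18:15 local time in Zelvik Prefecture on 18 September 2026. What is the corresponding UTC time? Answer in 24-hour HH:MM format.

1 March 2026 is a Sunday, so the first Monday is March 2 and the second is March 9.
1 September 2026 is a Tuesday, so the first Saturday is September 5 and the third is September 19.
18 September 2026 falls between 9 March and 19 September, so daylight saving is in effect and Zelvik Prefecture is at UTC−09:45.
18:15 local + 9h45m = 04:00 UTC (rolling into the next day, 19 September 2026).

04:00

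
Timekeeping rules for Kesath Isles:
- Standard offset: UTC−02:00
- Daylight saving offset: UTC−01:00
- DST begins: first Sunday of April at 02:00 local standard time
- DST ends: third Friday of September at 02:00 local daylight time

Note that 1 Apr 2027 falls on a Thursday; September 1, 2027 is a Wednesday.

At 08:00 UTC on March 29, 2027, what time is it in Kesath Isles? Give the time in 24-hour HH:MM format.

06:00

1 April 2027 is a Thursday, so the first Sunday is April 4.
1 September 2027 is a Wednesday, so the first Friday is September 3 and the third is September 17.
At the standard offset (UTC−02:00), 08:00 UTC − 2h = 06:00 Kesath Isles standard time.
The standard-time date in Kesath Isles, March 29, 2027, is outside the daylight-saving period (4 April – 17 September), so Kesath Isles is on standard time, UTC−02:00.
08:00 UTC − 2h = 06:00 local.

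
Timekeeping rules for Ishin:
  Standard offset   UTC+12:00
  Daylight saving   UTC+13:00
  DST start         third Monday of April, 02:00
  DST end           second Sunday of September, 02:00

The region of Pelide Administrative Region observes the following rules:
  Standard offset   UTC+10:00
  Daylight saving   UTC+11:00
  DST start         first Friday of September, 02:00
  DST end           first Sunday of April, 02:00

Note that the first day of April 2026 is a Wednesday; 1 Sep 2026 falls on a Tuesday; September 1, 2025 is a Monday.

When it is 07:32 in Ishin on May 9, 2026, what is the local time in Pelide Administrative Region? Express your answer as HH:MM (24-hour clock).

1 April 2026 is a Wednesday, so the first Monday is April 6 and the third is April 20.
1 September 2026 is a Tuesday, so the first Sunday is September 6 and the second is September 13.
May 9, 2026 falls between 20 April and 13 September, so daylight saving is in effect and Ishin is at UTC+13:00.
07:32 Ishin − 13h = 18:32 UTC (rolling into the previous day, 8 May 2026).
1 September 2025 is a Monday, so the first Friday is September 5.
1 April 2026 is a Wednesday, so the first Sunday is April 5.
At the standard offset (UTC+10:00), 18:32 UTC + 10h = 04:32 Pelide Administrative Region standard time (rolling into the next day, 9 May 2026).
Daylight saving runs 5 September 2025 – 5 April 2026; the standard-time date in Pelide Administrative Region, May 9, 2026, is outside that window, so Pelide Administrative Region is on standard time at UTC+10:00.
18:32 UTC + 10h = 04:32 Pelide Administrative Region (rolling into the next day, 9 May 2026).

04:32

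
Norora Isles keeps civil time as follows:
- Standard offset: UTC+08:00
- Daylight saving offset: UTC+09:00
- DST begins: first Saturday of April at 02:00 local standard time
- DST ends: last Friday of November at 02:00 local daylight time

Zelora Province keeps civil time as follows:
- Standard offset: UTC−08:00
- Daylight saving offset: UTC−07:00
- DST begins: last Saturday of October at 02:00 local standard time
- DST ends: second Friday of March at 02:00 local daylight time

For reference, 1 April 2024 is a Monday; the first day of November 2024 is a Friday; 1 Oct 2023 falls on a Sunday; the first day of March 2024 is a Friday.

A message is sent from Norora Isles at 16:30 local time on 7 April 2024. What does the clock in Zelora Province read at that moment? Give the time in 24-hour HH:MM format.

23:30

1 April 2024 is a Monday, so the first Saturday is April 6.
1 November 2024 is a Friday, so Fridays fall on 1, 8, 15, 22, 29; the last is November 29.
Daylight saving runs 6 April – 29 November; 7 April 2024 is inside that window, so Norora Isles is at UTC+09:00.
16:30 Norora Isles − 9h = 07:30 UTC.
1 October 2023 is a Sunday, so Saturdays fall on 7, 14, 21, 28; the last is October 28.
1 March 2024 is a Friday, so the first Friday is March 1 and the second is March 8.
At the standard offset (UTC−08:00), 07:30 UTC − 8h = 23:30 Zelora Province standard time (rolling into the previous day, 6 April 2024).
The standard-time date in Zelora Province, 6 April 2024, does not fall between 28 October 2023 and 8 March 2024, so daylight saving is not in effect and Zelora Province is at UTC−08:00.
07:30 UTC − 8h = 23:30 Zelora Province (rolling into the previous day, 6 April 2024).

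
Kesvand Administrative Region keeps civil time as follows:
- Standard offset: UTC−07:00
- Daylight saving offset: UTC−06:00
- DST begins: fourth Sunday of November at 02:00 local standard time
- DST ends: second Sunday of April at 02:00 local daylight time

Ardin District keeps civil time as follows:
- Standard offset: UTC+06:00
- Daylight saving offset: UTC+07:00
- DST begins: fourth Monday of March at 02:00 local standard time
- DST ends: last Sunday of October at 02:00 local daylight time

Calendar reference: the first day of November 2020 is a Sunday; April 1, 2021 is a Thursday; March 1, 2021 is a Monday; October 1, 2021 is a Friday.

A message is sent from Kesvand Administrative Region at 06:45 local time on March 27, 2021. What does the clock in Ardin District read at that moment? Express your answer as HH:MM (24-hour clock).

1 November 2020 is a Sunday, so the first Sunday is November 1 and the fourth is November 22.
1 April 2021 is a Thursday, so the first Sunday is April 4 and the second is April 11.
March 27, 2021 lies within the daylight-saving period (22 November 2020 – 11 April 2021), so Kesvand Administrative Region is on daylight time, UTC−06:00.
06:45 Kesvand Administrative Region + 6h = 12:45 UTC.
1 March 2021 is a Monday, so the first Monday is March 1 and the fourth is March 22.
1 October 2021 is a Friday, so Sundays fall on 3, 10, 17, 24, 31; the last is October 31.
At the standard offset (UTC+06:00), 12:45 UTC + 6h = 18:45 Ardin District standard time.
The standard-time date in Ardin District, March 27, 2021, falls between 22 March and 31 October, so daylight saving is in effect and Ardin District is at UTC+07:00.
12:45 UTC + 7h = 19:45 Ardin District.

19:45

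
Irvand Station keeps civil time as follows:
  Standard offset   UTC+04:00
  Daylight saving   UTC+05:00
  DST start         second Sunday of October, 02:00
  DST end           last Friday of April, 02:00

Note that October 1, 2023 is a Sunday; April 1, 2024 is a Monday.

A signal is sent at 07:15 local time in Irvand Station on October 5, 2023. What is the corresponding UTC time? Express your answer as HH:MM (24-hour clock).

03:15

1 October 2023 is a Sunday, so the first Sunday is October 1 and the second is October 8.
1 April 2024 is a Monday, so Fridays fall on 5, 12, 19, 26; the last is April 26.
October 5, 2023 does not fall between 8 October 2023 and 26 April 2024, so daylight saving is not in effect and Irvand Station is at UTC+04:00.
07:15 local − 4h = 03:15 UTC.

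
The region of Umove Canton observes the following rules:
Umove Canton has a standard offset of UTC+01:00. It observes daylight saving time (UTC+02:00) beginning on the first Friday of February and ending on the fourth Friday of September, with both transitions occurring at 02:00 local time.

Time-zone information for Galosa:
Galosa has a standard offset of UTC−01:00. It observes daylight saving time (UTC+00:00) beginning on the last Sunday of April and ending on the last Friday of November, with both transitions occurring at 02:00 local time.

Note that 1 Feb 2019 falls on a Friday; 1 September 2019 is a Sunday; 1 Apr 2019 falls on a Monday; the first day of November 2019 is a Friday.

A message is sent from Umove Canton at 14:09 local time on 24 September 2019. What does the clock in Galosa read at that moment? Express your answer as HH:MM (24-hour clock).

1 February 2019 is a Friday, so the first Friday is February 1.
1 September 2019 is a Sunday, so the first Friday is September 6 and the fourth is September 27.
24 September 2019 falls between 1 February and 27 September, so daylight saving is in effect and Umove Canton is at UTC+02:00.
14:09 Umove Canton − 2h = 12:09 UTC.
1 April 2019 is a Monday, so Sundays fall on 7, 14, 21, 28; the last is April 28.
1 November 2019 is a Friday, so Fridays fall on 1, 8, 15, 22, 29; the last is November 29.
At the standard offset (UTC−01:00), 12:09 UTC − 1h = 11:09 Galosa standard time.
The standard-time date in Galosa, 24 September 2019, lies within the daylight-saving period (28 April – 29 November), so Galosa is on daylight time, UTC+00:00.
12:09 UTC + 0h = 12:09 Galosa.

12:09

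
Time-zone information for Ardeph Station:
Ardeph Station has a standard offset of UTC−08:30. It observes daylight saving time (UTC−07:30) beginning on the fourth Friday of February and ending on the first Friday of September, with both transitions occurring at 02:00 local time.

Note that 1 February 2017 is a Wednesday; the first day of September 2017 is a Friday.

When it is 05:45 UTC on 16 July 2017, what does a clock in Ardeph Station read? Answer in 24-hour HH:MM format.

1 February 2017 is a Wednesday, so the first Friday is February 3 and the fourth is February 24.
1 September 2017 is a Friday, so the first Friday is September 1.
At the standard offset (UTC−08:30), 05:45 UTC − 8h30m = 21:15 Ardeph Station standard time (rolling into the previous day, 15 July 2017).
The standard-time date in Ardeph Station, 15 July 2017, falls between 24 February and 1 September, so daylight saving is in effect and Ardeph Station is at UTC−07:30.
05:45 UTC − 7h30m = 22:15 local (rolling into the previous day, 15 July 2017).

22:15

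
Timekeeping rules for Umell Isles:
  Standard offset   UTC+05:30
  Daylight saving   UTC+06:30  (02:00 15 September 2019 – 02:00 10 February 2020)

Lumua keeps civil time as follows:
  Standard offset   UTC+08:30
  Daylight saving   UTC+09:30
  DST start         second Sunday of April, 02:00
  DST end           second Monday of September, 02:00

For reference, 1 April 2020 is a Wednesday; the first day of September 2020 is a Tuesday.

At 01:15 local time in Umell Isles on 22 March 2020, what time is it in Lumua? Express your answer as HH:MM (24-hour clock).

22 March 2020 is outside the daylight-saving period (15 September 2019 – 10 February 2020), so Umell Isles is on standard time, UTC+05:30.
01:15 Umell Isles − 5h30m = 19:45 UTC (rolling into the previous day, 21 March 2020).
1 April 2020 is a Wednesday, so the first Sunday is April 5 and the second is April 12.
1 September 2020 is a Tuesday, so the first Monday is September 7 and the second is September 14.
At the standard offset (UTC+08:30), 19:45 UTC + 8h30m = 04:15 Lumua standard time (rolling into the next day, 22 March 2020).
The standard-time date in Lumua, 22 March 2020, does not fall between 12 April and 14 September, so daylight saving is not in effect and Lumua is at UTC+08:30.
19:45 UTC + 8h30m = 04:15 Lumua (rolling into the next day, 22 March 2020).

04:15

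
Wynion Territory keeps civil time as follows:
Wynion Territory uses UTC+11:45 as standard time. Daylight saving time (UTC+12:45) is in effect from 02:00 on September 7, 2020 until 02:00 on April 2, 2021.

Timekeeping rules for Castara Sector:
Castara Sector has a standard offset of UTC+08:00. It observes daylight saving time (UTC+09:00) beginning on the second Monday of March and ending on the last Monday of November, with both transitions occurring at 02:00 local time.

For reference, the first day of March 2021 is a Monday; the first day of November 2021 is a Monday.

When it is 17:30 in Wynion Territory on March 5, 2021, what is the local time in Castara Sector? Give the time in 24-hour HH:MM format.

March 5, 2021 lies within the daylight-saving period (7 September 2020 – 2 April 2021), so Wynion Territory is on daylight time, UTC+12:45.
17:30 Wynion Territory − 12h45m = 04:45 UTC.
1 March 2021 is a Monday, so the first Monday is March 1 and the second is March 8.
1 November 2021 is a Monday, so Mondays fall on 1, 8, 15, 22, 29; the last is November 29.
At the standard offset (UTC+08:00), 04:45 UTC + 8h = 12:45 Castara Sector standard time.
Daylight saving runs 8 March – 29 November; the standard-time date in Castara Sector, March 5, 2021, is outside that window, so Castara Sector is on standard time at UTC+08:00.
04:45 UTC + 8h = 12:45 Castara Sector.

12:45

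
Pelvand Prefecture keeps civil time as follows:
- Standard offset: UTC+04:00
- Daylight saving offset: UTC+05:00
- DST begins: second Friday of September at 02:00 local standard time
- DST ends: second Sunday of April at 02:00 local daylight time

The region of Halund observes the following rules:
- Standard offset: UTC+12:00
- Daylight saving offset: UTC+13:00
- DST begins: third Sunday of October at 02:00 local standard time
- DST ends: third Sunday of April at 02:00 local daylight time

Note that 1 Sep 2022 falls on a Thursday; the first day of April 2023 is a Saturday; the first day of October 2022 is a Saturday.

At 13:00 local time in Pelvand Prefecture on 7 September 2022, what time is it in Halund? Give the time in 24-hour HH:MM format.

1 September 2022 is a Thursday, so the first Friday is September 2 and the second is September 9.
1 April 2023 is a Saturday, so the first Sunday is April 2 and the second is April 9.
7 September 2022 does not fall between 9 September 2022 and 9 April 2023, so daylight saving is not in effect and Pelvand Prefecture is at UTC+04:00.
13:00 Pelvand Prefecture − 4h = 09:00 UTC.
1 October 2022 is a Saturday, so the first Sunday is October 2 and the third is October 16.
1 April 2023 is a Saturday, so the first Sunday is April 2 and the third is April 16.
At the standard offset (UTC+12:00), 09:00 UTC + 12h = 21:00 Halund standard time.
Daylight saving runs 16 October 2022 – 16 April 2023; the standard-time date in Halund, 7 September 2022, is outside that window, so Halund is on standard time at UTC+12:00.
09:00 UTC + 12h = 21:00 Halund.

21:00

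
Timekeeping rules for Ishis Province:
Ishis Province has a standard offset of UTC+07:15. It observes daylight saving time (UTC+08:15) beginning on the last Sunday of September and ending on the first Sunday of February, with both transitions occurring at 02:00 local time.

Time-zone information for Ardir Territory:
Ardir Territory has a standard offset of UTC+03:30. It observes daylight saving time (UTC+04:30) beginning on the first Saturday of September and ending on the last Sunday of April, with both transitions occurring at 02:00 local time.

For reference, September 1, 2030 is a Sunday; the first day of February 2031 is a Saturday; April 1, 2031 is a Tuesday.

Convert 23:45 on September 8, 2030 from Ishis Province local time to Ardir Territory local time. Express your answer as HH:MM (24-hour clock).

1 September 2030 is a Sunday, so Sundays fall on 1, 8, 15, 22, 29; the last is September 29.
1 February 2031 is a Saturday, so the first Sunday is February 2.
September 8, 2030 is outside the daylight-saving period (29 September 2030 – 2 February 2031), so Ishis Province is on standard time, UTC+07:15.
23:45 Ishis Province − 7h15m = 16:30 UTC.
1 September 2030 is a Sunday, so the first Saturday is September 7.
1 April 2031 is a Tuesday, so Sundays fall on 6, 13, 20, 27; the last is April 27.
At the standard offset (UTC+03:30), 16:30 UTC + 3h30m = 20:00 Ardir Territory standard time.
The standard-time date in Ardir Territory, September 8, 2030, falls between 7 September 2030 and 27 April 2031, so daylight saving is in effect and Ardir Territory is at UTC+04:30.
16:30 UTC + 4h30m = 21:00 Ardir Territory.

21:00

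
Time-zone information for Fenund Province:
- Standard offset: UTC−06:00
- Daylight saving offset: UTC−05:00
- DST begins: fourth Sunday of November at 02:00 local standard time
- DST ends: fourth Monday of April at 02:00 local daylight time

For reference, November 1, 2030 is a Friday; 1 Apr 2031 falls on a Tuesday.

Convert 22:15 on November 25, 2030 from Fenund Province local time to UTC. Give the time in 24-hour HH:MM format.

03:15

1 November 2030 is a Friday, so the first Sunday is November 3 and the fourth is November 24.
1 April 2031 is a Tuesday, so the first Monday is April 7 and the fourth is April 28.
November 25, 2030 falls between 24 November 2030 and 28 April 2031, so daylight saving is in effect and Fenund Province is at UTC−05:00.
22:15 local + 5h = 03:15 UTC (rolling into the next day, 26 November 2030).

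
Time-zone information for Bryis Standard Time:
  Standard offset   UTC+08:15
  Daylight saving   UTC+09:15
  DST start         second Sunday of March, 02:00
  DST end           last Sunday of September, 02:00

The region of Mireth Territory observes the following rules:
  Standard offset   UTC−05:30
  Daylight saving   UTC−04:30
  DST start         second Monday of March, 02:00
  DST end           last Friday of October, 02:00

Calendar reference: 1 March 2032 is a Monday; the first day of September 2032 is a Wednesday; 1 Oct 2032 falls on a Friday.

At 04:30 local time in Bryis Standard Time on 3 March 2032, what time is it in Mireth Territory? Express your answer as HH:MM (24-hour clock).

1 March 2032 is a Monday, so the first Sunday is March 7 and the second is March 14.
1 September 2032 is a Wednesday, so Sundays fall on 5, 12, 19, 26; the last is September 26.
3 March 2032 is outside the daylight-saving period (14 March – 26 September), so Bryis Standard Time is on standard time, UTC+08:15.
04:30 Bryis Standard Time − 8h15m = 20:15 UTC (rolling into the previous day, 2 March 2032).
1 March 2032 is a Monday, so the first Monday is March 1 and the second is March 8.
1 October 2032 is a Friday, so Fridays fall on 1, 8, 15, 22, 29; the last is October 29.
At the standard offset (UTC−05:30), 20:15 UTC − 5h30m = 14:45 Mireth Territory standard time.
The standard-time date in Mireth Territory, 2 March 2032, does not fall between 8 March and 29 October, so daylight saving is not in effect and Mireth Territory is at UTC−05:30.
20:15 UTC − 5h30m = 14:45 Mireth Territory.

14:45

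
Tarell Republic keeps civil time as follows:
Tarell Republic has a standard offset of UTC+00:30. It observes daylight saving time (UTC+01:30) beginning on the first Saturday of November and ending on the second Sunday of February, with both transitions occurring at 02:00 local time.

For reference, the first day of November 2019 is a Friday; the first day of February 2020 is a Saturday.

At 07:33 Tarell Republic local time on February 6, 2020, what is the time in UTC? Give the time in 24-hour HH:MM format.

1 November 2019 is a Friday, so the first Saturday is November 2.
1 February 2020 is a Saturday, so the first Sunday is February 2 and the second is February 9.
February 6, 2020 lies within the daylight-saving period (2 November 2019 – 9 February 2020), so Tarell Republic is on daylight time, UTC+01:30.
07:33 local − 1h30m = 06:03 UTC.

06:03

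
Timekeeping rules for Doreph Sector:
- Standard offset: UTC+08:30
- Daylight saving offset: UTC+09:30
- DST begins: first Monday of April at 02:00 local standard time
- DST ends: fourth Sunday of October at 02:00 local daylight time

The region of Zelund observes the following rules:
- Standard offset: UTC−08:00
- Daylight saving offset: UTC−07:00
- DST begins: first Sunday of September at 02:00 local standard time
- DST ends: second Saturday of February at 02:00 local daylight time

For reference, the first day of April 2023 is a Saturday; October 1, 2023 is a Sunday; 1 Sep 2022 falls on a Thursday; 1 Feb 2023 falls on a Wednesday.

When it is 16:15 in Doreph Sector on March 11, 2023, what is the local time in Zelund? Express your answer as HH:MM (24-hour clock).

23:45

1 April 2023 is a Saturday, so the first Monday is April 3.
1 October 2023 is a Sunday, so the first Sunday is October 1 and the fourth is October 22.
March 11, 2023 does not fall between 3 April and 22 October, so daylight saving is not in effect and Doreph Sector is at UTC+08:30.
16:15 Doreph Sector − 8h30m = 07:45 UTC.
1 September 2022 is a Thursday, so the first Sunday is September 4.
1 February 2023 is a Wednesday, so the first Saturday is February 4 and the second is February 11.
At the standard offset (UTC−08:00), 07:45 UTC − 8h = 23:45 Zelund standard time (rolling into the previous day, 10 March 2023).
The standard-time date in Zelund, March 10, 2023, is outside the daylight-saving period (4 September 2022 – 11 February 2023), so Zelund is on standard time, UTC−08:00.
07:45 UTC − 8h = 23:45 Zelund (rolling into the previous day, 10 March 2023).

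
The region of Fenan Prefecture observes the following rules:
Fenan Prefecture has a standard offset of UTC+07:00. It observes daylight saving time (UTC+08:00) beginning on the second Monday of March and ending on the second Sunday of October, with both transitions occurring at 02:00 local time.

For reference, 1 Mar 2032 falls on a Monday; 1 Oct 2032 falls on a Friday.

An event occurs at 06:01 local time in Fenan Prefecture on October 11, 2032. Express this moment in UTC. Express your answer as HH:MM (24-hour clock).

23:01

1 March 2032 is a Monday, so the first Monday is March 1 and the second is March 8.
1 October 2032 is a Friday, so the first Sunday is October 3 and the second is October 10.
Daylight saving runs 8 March – 10 October; October 11, 2032 is outside that window, so Fenan Prefecture is on standard time at UTC+07:00.
06:01 local − 7h = 23:01 UTC (rolling into the previous day, 10 October 2032).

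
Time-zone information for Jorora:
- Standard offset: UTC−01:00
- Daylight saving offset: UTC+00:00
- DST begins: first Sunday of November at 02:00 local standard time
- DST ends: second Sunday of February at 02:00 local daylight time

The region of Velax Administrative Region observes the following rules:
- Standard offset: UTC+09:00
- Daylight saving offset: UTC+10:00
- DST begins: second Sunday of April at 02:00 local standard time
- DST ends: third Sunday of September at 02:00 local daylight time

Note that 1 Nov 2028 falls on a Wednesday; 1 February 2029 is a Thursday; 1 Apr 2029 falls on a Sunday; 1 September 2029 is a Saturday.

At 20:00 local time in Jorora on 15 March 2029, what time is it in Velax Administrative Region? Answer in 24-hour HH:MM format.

1 November 2028 is a Wednesday, so the first Sunday is November 5.
1 February 2029 is a Thursday, so the first Sunday is February 4 and the second is February 11.
15 March 2029 does not fall between 5 November 2028 and 11 February 2029, so daylight saving is not in effect and Jorora is at UTC−01:00.
20:00 Jorora + 1h = 21:00 UTC.
1 April 2029 is a Sunday, so the first Sunday is April 1 and the second is April 8.
1 September 2029 is a Saturday, so the first Sunday is September 2 and the third is September 16.
At the standard offset (UTC+09:00), 21:00 UTC + 9h = 06:00 Velax Administrative Region standard time (rolling into the next day, 16 March 2029).
The standard-time date in Velax Administrative Region, 16 March 2029, does not fall between 8 April and 16 September, so daylight saving is not in effect and Velax Administrative Region is at UTC+09:00.
21:00 UTC + 9h = 06:00 Velax Administrative Region (rolling into the next day, 16 March 2029).

06:00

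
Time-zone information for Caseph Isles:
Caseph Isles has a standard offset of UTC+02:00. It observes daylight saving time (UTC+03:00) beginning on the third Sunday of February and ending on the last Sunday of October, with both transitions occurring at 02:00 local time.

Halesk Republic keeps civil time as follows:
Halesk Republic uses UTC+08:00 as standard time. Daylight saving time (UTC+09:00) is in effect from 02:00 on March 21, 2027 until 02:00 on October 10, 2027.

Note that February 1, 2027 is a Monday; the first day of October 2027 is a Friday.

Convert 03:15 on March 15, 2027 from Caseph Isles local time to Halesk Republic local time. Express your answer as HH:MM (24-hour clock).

08:15

1 February 2027 is a Monday, so the first Sunday is February 7 and the third is February 21.
1 October 2027 is a Friday, so Sundays fall on 3, 10, 17, 24, 31; the last is October 31.
March 15, 2027 falls between 21 February and 31 October, so daylight saving is in effect and Caseph Isles is at UTC+03:00.
03:15 Caseph Isles − 3h = 00:15 UTC.
At the standard offset (UTC+08:00), 00:15 UTC + 8h = 08:15 Halesk Republic standard time.
The standard-time date in Halesk Republic, March 15, 2027, is outside the daylight-saving period (21 March – 10 October), so Halesk Republic is on standard time, UTC+08:00.
00:15 UTC + 8h = 08:15 Halesk Republic.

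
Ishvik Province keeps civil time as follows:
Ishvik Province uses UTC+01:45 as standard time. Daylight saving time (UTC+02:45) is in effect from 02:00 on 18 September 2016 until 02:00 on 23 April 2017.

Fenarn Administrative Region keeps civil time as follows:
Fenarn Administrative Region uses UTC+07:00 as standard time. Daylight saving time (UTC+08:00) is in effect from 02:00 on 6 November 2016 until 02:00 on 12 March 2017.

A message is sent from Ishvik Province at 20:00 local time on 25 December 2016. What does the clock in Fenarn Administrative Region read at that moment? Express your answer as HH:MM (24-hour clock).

01:15

25 December 2016 falls between 18 September 2016 and 23 April 2017, so daylight saving is in effect and Ishvik Province is at UTC+02:45.
20:00 Ishvik Province − 2h45m = 17:15 UTC.
At the standard offset (UTC+07:00), 17:15 UTC + 7h = 00:15 Fenarn Administrative Region standard time (rolling into the next day, 26 December 2016).
The standard-time date in Fenarn Administrative Region, 26 December 2016, lies within the daylight-saving period (6 November 2016 – 12 March 2017), so Fenarn Administrative Region is on daylight time, UTC+08:00.
17:15 UTC + 8h = 01:15 Fenarn Administrative Region (rolling into the next day, 26 December 2016).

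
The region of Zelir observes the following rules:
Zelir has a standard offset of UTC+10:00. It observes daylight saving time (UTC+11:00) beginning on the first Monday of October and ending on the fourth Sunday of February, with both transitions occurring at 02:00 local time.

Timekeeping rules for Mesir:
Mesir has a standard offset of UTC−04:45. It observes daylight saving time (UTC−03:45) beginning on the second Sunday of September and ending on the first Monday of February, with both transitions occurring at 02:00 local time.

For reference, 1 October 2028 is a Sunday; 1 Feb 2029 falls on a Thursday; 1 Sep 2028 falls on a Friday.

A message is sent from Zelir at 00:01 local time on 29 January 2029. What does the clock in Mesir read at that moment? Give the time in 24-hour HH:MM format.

09:16

1 October 2028 is a Sunday, so the first Monday is October 2.
1 February 2029 is a Thursday, so the first Sunday is February 4 and the fourth is February 25.
Daylight saving runs 2 October 2028 – 25 February 2029; 29 January 2029 is inside that window, so Zelir is at UTC+11:00.
00:01 Zelir − 11h = 13:01 UTC (rolling into the previous day, 28 January 2029).
1 September 2028 is a Friday, so the first Sunday is September 3 and the second is September 10.
1 February 2029 is a Thursday, so the first Monday is February 5.
At the standard offset (UTC−04:45), 13:01 UTC − 4h45m = 08:16 Mesir standard time.
Daylight saving runs 10 September 2028 – 5 February 2029; the standard-time date in Mesir, 28 January 2029, is inside that window, so Mesir is at UTC−03:45.
13:01 UTC − 3h45m = 09:16 Mesir.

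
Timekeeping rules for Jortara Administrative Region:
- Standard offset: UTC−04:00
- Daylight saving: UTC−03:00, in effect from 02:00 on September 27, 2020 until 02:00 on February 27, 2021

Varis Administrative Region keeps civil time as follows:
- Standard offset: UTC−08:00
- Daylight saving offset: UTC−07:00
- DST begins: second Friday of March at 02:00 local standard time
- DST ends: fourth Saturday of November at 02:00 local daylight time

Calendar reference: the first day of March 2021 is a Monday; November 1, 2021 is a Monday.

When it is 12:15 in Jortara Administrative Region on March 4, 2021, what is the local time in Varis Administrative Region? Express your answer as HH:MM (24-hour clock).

08:15

March 4, 2021 does not fall between 27 September 2020 and 27 February 2021, so daylight saving is not in effect and Jortara Administrative Region is at UTC−04:00.
12:15 Jortara Administrative Region + 4h = 16:15 UTC.
1 March 2021 is a Monday, so the first Friday is March 5 and the second is March 12.
1 November 2021 is a Monday, so the first Saturday is November 6 and the fourth is November 27.
At the standard offset (UTC−08:00), 16:15 UTC − 8h = 08:15 Varis Administrative Region standard time.
The standard-time date in Varis Administrative Region, March 4, 2021, is outside the daylight-saving period (12 March – 27 November), so Varis Administrative Region is on standard time, UTC−08:00.
16:15 UTC − 8h = 08:15 Varis Administrative Region.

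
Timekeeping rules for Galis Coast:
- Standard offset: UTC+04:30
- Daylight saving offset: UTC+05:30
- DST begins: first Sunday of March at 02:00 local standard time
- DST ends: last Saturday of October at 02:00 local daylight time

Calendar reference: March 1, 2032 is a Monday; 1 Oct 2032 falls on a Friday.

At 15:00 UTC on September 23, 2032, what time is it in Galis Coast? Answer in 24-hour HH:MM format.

20:30

1 March 2032 is a Monday, so the first Sunday is March 7.
1 October 2032 is a Friday, so Saturdays fall on 2, 9, 16, 23, 30; the last is October 30.
At the standard offset (UTC+04:30), 15:00 UTC + 4h30m = 19:30 Galis Coast standard time.
Daylight saving runs 7 March – 30 October; the standard-time date in Galis Coast, September 23, 2032, is inside that window, so Galis Coast is at UTC+05:30.
15:00 UTC + 5h30m = 20:30 local.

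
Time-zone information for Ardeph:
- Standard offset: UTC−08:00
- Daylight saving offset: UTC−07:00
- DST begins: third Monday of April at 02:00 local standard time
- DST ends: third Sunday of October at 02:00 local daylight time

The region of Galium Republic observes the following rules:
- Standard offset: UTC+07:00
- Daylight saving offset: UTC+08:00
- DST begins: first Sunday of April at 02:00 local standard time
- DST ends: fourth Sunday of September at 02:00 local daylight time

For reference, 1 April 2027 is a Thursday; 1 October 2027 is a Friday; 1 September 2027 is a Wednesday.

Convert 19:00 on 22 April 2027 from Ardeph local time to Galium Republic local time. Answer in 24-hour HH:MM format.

1 April 2027 is a Thursday, so the first Monday is April 5 and the third is April 19.
1 October 2027 is a Friday, so the first Sunday is October 3 and the third is October 17.
Daylight saving runs 19 April – 17 October; 22 April 2027 is inside that window, so Ardeph is at UTC−07:00.
19:00 Ardeph + 7h = 02:00 UTC (rolling into the next day, 23 April 2027).
1 April 2027 is a Thursday, so the first Sunday is April 4.
1 September 2027 is a Wednesday, so the first Sunday is September 5 and the fourth is September 26.
At the standard offset (UTC+07:00), 02:00 UTC + 7h = 09:00 Galium Republic standard time.
The standard-time date in Galium Republic, 23 April 2027, lies within the daylight-saving period (4 April – 26 September), so Galium Republic is on daylight time, UTC+08:00.
02:00 UTC + 8h = 10:00 Galium Republic.

10:00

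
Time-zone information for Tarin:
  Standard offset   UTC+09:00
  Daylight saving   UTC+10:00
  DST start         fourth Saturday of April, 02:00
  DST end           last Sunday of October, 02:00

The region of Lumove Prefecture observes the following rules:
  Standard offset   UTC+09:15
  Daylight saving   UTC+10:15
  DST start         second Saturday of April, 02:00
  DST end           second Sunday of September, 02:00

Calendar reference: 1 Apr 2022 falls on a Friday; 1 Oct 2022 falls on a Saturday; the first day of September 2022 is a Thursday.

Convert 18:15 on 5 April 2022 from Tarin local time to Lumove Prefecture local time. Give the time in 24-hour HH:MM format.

1 April 2022 is a Friday, so the first Saturday is April 2 and the fourth is April 23.
1 October 2022 is a Saturday, so Sundays fall on 2, 9, 16, 23, 30; the last is October 30.
Daylight saving runs 23 April – 30 October; 5 April 2022 is outside that window, so Tarin is on standard time at UTC+09:00.
18:15 Tarin − 9h = 09:15 UTC.
1 April 2022 is a Friday, so the first Saturday is April 2 and the second is April 9.
1 September 2022 is a Thursday, so the first Sunday is September 4 and the second is September 11.
At the standard offset (UTC+09:15), 09:15 UTC + 9h15m = 18:30 Lumove Prefecture standard time.
Daylight saving runs 9 April – 11 September; the standard-time date in Lumove Prefecture, 5 April 2022, is outside that window, so Lumove Prefecture is on standard time at UTC+09:15.
09:15 UTC + 9h15m = 18:30 Lumove Prefecture.

18:30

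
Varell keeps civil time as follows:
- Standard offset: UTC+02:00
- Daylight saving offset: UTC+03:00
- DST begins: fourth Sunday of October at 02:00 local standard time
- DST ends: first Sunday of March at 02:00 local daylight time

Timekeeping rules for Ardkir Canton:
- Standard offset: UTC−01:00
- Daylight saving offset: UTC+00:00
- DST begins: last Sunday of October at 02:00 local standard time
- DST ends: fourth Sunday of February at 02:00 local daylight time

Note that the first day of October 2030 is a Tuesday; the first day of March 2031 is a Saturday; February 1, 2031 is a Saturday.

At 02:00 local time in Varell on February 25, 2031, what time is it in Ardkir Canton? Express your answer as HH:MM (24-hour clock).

22:00

1 October 2030 is a Tuesday, so the first Sunday is October 6 and the fourth is October 27.
1 March 2031 is a Saturday, so the first Sunday is March 2.
February 25, 2031 lies within the daylight-saving period (27 October 2030 – 2 March 2031), so Varell is on daylight time, UTC+03:00.
02:00 Varell − 3h = 23:00 UTC (rolling into the previous day, 24 February 2031).
1 October 2030 is a Tuesday, so Sundays fall on 6, 13, 20, 27; the last is October 27.
1 February 2031 is a Saturday, so the first Sunday is February 2 and the fourth is February 23.
At the standard offset (UTC−01:00), 23:00 UTC − 1h = 22:00 Ardkir Canton standard time.
Daylight saving runs 27 October 2030 – 23 February 2031; the standard-time date in Ardkir Canton, February 24, 2031, is outside that window, so Ardkir Canton is on standard time at UTC−01:00.
23:00 UTC − 1h = 22:00 Ardkir Canton.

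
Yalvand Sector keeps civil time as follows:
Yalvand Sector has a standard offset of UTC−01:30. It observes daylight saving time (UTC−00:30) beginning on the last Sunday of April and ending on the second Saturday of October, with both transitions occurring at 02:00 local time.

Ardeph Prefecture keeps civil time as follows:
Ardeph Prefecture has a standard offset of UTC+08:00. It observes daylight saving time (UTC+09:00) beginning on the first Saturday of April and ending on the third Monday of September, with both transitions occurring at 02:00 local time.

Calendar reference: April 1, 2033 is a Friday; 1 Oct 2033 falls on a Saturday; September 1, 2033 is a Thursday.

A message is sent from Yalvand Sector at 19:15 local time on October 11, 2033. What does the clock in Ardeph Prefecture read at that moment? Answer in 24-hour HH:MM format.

1 April 2033 is a Friday, so Sundays fall on 3, 10, 17, 24; the last is April 24.
1 October 2033 is a Saturday, so the first Saturday is October 1 and the second is October 8.
October 11, 2033 is outside the daylight-saving period (24 April – 8 October), so Yalvand Sector is on standard time, UTC−01:30.
19:15 Yalvand Sector + 1h30m = 20:45 UTC.
1 April 2033 is a Friday, so the first Saturday is April 2.
1 September 2033 is a Thursday, so the first Monday is September 5 and the third is September 19.
At the standard offset (UTC+08:00), 20:45 UTC + 8h = 04:45 Ardeph Prefecture standard time (rolling into the next day, 12 October 2033).
Daylight saving runs 2 April – 19 September; the standard-time date in Ardeph Prefecture, October 12, 2033, is outside that window, so Ardeph Prefecture is on standard time at UTC+08:00.
20:45 UTC + 8h = 04:45 Ardeph Prefecture (rolling into the next day, 12 October 2033).

04:45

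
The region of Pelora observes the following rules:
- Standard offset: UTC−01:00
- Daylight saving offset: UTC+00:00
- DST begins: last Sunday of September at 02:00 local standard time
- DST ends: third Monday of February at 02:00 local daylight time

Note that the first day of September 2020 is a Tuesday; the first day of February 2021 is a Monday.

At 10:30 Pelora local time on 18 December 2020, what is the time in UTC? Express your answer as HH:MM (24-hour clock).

10:30

1 September 2020 is a Tuesday, so Sundays fall on 6, 13, 20, 27; the last is September 27.
1 February 2021 is a Monday, so the first Monday is February 1 and the third is February 15.
18 December 2020 falls between 27 September 2020 and 15 February 2021, so daylight saving is in effect and Pelora is at UTC+00:00.
10:30 local − 0h = 10:30 UTC.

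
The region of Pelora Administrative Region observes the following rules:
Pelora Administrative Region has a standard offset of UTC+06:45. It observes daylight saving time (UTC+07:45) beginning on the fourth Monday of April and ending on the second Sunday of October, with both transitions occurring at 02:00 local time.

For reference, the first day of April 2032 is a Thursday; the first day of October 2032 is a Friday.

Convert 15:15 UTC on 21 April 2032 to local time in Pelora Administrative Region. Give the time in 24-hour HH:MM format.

1 April 2032 is a Thursday, so the first Monday is April 5 and the fourth is April 26.
1 October 2032 is a Friday, so the first Sunday is October 3 and the second is October 10.
At the standard offset (UTC+06:45), 15:15 UTC + 6h45m = 22:00 Pelora Administrative Region standard time.
The standard-time date in Pelora Administrative Region, 21 April 2032, does not fall between 26 April and 10 October, so daylight saving is not in effect and Pelora Administrative Region is at UTC+06:45.
15:15 UTC + 6h45m = 22:00 local.

22:00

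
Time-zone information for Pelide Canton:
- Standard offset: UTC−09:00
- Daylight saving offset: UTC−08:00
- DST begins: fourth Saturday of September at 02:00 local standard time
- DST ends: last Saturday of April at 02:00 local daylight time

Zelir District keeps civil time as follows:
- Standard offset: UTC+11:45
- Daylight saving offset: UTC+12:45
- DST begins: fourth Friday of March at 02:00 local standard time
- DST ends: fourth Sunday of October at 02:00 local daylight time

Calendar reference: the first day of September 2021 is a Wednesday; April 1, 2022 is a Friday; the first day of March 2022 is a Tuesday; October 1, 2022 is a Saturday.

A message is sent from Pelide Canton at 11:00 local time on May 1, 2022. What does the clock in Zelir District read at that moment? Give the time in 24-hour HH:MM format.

1 September 2021 is a Wednesday, so the first Saturday is September 4 and the fourth is September 25.
1 April 2022 is a Friday, so Saturdays fall on 2, 9, 16, 23, 30; the last is April 30.
May 1, 2022 is outside the daylight-saving period (25 September 2021 – 30 April 2022), so Pelide Canton is on standard time, UTC−09:00.
11:00 Pelide Canton + 9h = 20:00 UTC.
1 March 2022 is a Tuesday, so the first Friday is March 4 and the fourth is March 25.
1 October 2022 is a Saturday, so the first Sunday is October 2 and the fourth is October 23.
At the standard offset (UTC+11:45), 20:00 UTC + 11h45m = 07:45 Zelir District standard time (rolling into the next day, 2 May 2022).
The standard-time date in Zelir District, May 2, 2022, lies within the daylight-saving period (25 March – 23 October), so Zelir District is on daylight time, UTC+12:45.
20:00 UTC + 12h45m = 08:45 Zelir District (rolling into the next day, 2 May 2022).

08:45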